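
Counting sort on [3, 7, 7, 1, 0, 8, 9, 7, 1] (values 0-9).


Input: [3, 7, 7, 1, 0, 8, 9, 7, 1]
Counts: [1, 2, 0, 1, 0, 0, 0, 3, 1, 1]

Sorted: [0, 1, 1, 3, 7, 7, 7, 8, 9]


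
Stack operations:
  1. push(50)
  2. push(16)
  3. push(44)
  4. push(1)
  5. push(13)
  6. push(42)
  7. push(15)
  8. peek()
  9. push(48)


push(50) -> [50]
push(16) -> [50, 16]
push(44) -> [50, 16, 44]
push(1) -> [50, 16, 44, 1]
push(13) -> [50, 16, 44, 1, 13]
push(42) -> [50, 16, 44, 1, 13, 42]
push(15) -> [50, 16, 44, 1, 13, 42, 15]
peek()->15
push(48) -> [50, 16, 44, 1, 13, 42, 15, 48]

Final stack: [50, 16, 44, 1, 13, 42, 15, 48]


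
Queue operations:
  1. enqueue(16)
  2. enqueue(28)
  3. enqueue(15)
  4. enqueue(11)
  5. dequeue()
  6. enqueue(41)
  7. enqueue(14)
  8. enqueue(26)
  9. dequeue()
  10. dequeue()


enqueue(16) -> [16]
enqueue(28) -> [16, 28]
enqueue(15) -> [16, 28, 15]
enqueue(11) -> [16, 28, 15, 11]
dequeue()->16, [28, 15, 11]
enqueue(41) -> [28, 15, 11, 41]
enqueue(14) -> [28, 15, 11, 41, 14]
enqueue(26) -> [28, 15, 11, 41, 14, 26]
dequeue()->28, [15, 11, 41, 14, 26]
dequeue()->15, [11, 41, 14, 26]

Final queue: [11, 41, 14, 26]


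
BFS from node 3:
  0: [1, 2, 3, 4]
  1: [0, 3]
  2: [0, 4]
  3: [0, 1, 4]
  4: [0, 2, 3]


Visit 3, enqueue [0, 1, 4]
Visit 0, enqueue [2]
Visit 1, enqueue []
Visit 4, enqueue []
Visit 2, enqueue []

BFS order: [3, 0, 1, 4, 2]


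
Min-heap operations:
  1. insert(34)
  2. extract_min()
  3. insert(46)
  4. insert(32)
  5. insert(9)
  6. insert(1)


insert(34) -> [34]
extract_min()->34, []
insert(46) -> [46]
insert(32) -> [32, 46]
insert(9) -> [9, 46, 32]
insert(1) -> [1, 9, 32, 46]

Final heap: [1, 9, 32, 46]


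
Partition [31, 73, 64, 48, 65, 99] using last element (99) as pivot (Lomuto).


Pivot: 99
  31 <= 99: advance i (no swap)
  73 <= 99: advance i (no swap)
  64 <= 99: advance i (no swap)
  48 <= 99: advance i (no swap)
  65 <= 99: advance i (no swap)
Place pivot at 5: [31, 73, 64, 48, 65, 99]

Partitioned: [31, 73, 64, 48, 65, 99]


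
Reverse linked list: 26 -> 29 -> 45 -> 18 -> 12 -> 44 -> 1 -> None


Step 1: curr=26, set curr.next=prev(None) | reversed so far: 26
Step 2: curr=29, set curr.next=prev(26) | reversed so far: 29 -> 26
Step 3: curr=45, set curr.next=prev(29) | reversed so far: 45 -> 29 -> 26
Step 4: curr=18, set curr.next=prev(45) | reversed so far: 18 -> 45 -> 29 -> 26
Step 5: curr=12, set curr.next=prev(18) | reversed so far: 12 -> 18 -> 45 -> 29 -> 26
Step 6: curr=44, set curr.next=prev(12) | reversed so far: 44 -> 12 -> 18 -> 45 -> 29 -> 26
Step 7: curr=1, set curr.next=prev(44) | reversed so far: 1 -> 44 -> 12 -> 18 -> 45 -> 29 -> 26

1 -> 44 -> 12 -> 18 -> 45 -> 29 -> 26 -> None


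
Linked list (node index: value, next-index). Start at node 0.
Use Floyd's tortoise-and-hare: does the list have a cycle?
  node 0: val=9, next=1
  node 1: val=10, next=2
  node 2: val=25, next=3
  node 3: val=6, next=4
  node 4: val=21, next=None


Floyd's tortoise (slow, +1) and hare (fast, +2):
  init: slow=0, fast=0
  step 1: slow=1, fast=2
  step 2: slow=2, fast=4
  step 3: fast -> None, no cycle

Cycle: no


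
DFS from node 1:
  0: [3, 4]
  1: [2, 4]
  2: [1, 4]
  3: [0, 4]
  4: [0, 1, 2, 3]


Visit 1, push [4, 2]
Visit 2, push [4]
Visit 4, push [3, 0]
Visit 0, push [3]
Visit 3, push []

DFS order: [1, 2, 4, 0, 3]


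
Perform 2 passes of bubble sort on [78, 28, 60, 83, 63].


Initial: [78, 28, 60, 83, 63]
Pass 1: [28, 60, 78, 63, 83] (3 swaps)
Pass 2: [28, 60, 63, 78, 83] (1 swaps)

After 2 passes: [28, 60, 63, 78, 83]


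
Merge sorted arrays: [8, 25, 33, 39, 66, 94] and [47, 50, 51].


Take 8 from A
Take 25 from A
Take 33 from A
Take 39 from A
Take 47 from B
Take 50 from B
Take 51 from B

Merged: [8, 25, 33, 39, 47, 50, 51, 66, 94]


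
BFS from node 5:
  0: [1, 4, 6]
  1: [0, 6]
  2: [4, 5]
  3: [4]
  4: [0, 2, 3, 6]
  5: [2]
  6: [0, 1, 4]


Visit 5, enqueue [2]
Visit 2, enqueue [4]
Visit 4, enqueue [0, 3, 6]
Visit 0, enqueue [1]
Visit 3, enqueue []
Visit 6, enqueue []
Visit 1, enqueue []

BFS order: [5, 2, 4, 0, 3, 6, 1]


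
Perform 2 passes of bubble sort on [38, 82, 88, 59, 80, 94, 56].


Initial: [38, 82, 88, 59, 80, 94, 56]
Pass 1: [38, 82, 59, 80, 88, 56, 94] (3 swaps)
Pass 2: [38, 59, 80, 82, 56, 88, 94] (3 swaps)

After 2 passes: [38, 59, 80, 82, 56, 88, 94]


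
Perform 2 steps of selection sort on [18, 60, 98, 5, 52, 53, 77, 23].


Initial: [18, 60, 98, 5, 52, 53, 77, 23]
Step 1: min=5 at 3
  Swap: [5, 60, 98, 18, 52, 53, 77, 23]
Step 2: min=18 at 3
  Swap: [5, 18, 98, 60, 52, 53, 77, 23]

After 2 steps: [5, 18, 98, 60, 52, 53, 77, 23]


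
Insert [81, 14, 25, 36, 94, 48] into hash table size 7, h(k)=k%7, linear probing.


Insert 81: h=4 -> slot 4
Insert 14: h=0 -> slot 0
Insert 25: h=4, 1 probes -> slot 5
Insert 36: h=1 -> slot 1
Insert 94: h=3 -> slot 3
Insert 48: h=6 -> slot 6

Table: [14, 36, None, 94, 81, 25, 48]


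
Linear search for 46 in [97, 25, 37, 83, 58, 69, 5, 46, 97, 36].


i=0: 97!=46
i=1: 25!=46
i=2: 37!=46
i=3: 83!=46
i=4: 58!=46
i=5: 69!=46
i=6: 5!=46
i=7: 46==46 found!

Found at 7, 8 comps


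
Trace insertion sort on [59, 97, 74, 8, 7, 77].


Initial: [59, 97, 74, 8, 7, 77]
Insert 97: [59, 97, 74, 8, 7, 77]
Insert 74: [59, 74, 97, 8, 7, 77]
Insert 8: [8, 59, 74, 97, 7, 77]
Insert 7: [7, 8, 59, 74, 97, 77]
Insert 77: [7, 8, 59, 74, 77, 97]

Sorted: [7, 8, 59, 74, 77, 97]


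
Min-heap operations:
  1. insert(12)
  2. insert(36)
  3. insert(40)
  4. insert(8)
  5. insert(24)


insert(12) -> [12]
insert(36) -> [12, 36]
insert(40) -> [12, 36, 40]
insert(8) -> [8, 12, 40, 36]
insert(24) -> [8, 12, 40, 36, 24]

Final heap: [8, 12, 40, 36, 24]


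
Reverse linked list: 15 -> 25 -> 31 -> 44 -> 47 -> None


Step 1: curr=15, set curr.next=prev(None) | reversed so far: 15
Step 2: curr=25, set curr.next=prev(15) | reversed so far: 25 -> 15
Step 3: curr=31, set curr.next=prev(25) | reversed so far: 31 -> 25 -> 15
Step 4: curr=44, set curr.next=prev(31) | reversed so far: 44 -> 31 -> 25 -> 15
Step 5: curr=47, set curr.next=prev(44) | reversed so far: 47 -> 44 -> 31 -> 25 -> 15

47 -> 44 -> 31 -> 25 -> 15 -> None


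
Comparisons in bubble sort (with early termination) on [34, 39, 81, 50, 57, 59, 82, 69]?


Algorithm: bubble sort (with early termination)
Input: [34, 39, 81, 50, 57, 59, 82, 69]
Sorted: [34, 39, 50, 57, 59, 69, 81, 82]

18


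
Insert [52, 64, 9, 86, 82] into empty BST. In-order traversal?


Insert 52: root
Insert 64: R from 52
Insert 9: L from 52
Insert 86: R from 52 -> R from 64
Insert 82: R from 52 -> R from 64 -> L from 86

In-order: [9, 52, 64, 82, 86]


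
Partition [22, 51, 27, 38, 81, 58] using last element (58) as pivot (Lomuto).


Pivot: 58
  22 <= 58: advance i (no swap)
  51 <= 58: advance i (no swap)
  27 <= 58: advance i (no swap)
  38 <= 58: advance i (no swap)
Place pivot at 4: [22, 51, 27, 38, 58, 81]

Partitioned: [22, 51, 27, 38, 58, 81]


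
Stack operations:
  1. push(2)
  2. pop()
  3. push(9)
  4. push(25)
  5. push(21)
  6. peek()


push(2) -> [2]
pop()->2, []
push(9) -> [9]
push(25) -> [9, 25]
push(21) -> [9, 25, 21]
peek()->21

Final stack: [9, 25, 21]


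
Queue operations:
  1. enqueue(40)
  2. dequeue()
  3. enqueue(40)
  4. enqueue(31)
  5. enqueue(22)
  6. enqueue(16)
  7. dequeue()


enqueue(40) -> [40]
dequeue()->40, []
enqueue(40) -> [40]
enqueue(31) -> [40, 31]
enqueue(22) -> [40, 31, 22]
enqueue(16) -> [40, 31, 22, 16]
dequeue()->40, [31, 22, 16]

Final queue: [31, 22, 16]


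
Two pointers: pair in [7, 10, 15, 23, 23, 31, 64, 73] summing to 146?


lo=0(7)+hi=7(73)=80
lo=1(10)+hi=7(73)=83
lo=2(15)+hi=7(73)=88
lo=3(23)+hi=7(73)=96
lo=4(23)+hi=7(73)=96
lo=5(31)+hi=7(73)=104
lo=6(64)+hi=7(73)=137

No pair found


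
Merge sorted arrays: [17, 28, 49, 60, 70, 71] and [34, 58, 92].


Take 17 from A
Take 28 from A
Take 34 from B
Take 49 from A
Take 58 from B
Take 60 from A
Take 70 from A
Take 71 from A

Merged: [17, 28, 34, 49, 58, 60, 70, 71, 92]


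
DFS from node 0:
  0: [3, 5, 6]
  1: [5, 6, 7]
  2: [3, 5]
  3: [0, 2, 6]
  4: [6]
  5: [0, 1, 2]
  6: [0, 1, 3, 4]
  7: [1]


Visit 0, push [6, 5, 3]
Visit 3, push [6, 2]
Visit 2, push [5]
Visit 5, push [1]
Visit 1, push [7, 6]
Visit 6, push [4]
Visit 4, push []
Visit 7, push []

DFS order: [0, 3, 2, 5, 1, 6, 4, 7]


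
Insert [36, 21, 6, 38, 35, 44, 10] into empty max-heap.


Insert 36: [36]
Insert 21: [36, 21]
Insert 6: [36, 21, 6]
Insert 38: [38, 36, 6, 21]
Insert 35: [38, 36, 6, 21, 35]
Insert 44: [44, 36, 38, 21, 35, 6]
Insert 10: [44, 36, 38, 21, 35, 6, 10]

Final heap: [44, 36, 38, 21, 35, 6, 10]


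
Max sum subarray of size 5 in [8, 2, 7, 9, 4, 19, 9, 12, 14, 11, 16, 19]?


[0:5]: 30
[1:6]: 41
[2:7]: 48
[3:8]: 53
[4:9]: 58
[5:10]: 65
[6:11]: 62
[7:12]: 72

Max: 72 at [7:12]


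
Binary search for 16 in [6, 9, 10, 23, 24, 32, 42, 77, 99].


Step 1: lo=0, hi=8, mid=4, val=24
Step 2: lo=0, hi=3, mid=1, val=9
Step 3: lo=2, hi=3, mid=2, val=10
Step 4: lo=3, hi=3, mid=3, val=23

Not found


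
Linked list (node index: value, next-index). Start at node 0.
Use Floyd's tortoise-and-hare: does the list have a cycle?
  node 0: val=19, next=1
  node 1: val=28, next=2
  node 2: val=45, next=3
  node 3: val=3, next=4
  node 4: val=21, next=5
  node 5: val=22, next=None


Floyd's tortoise (slow, +1) and hare (fast, +2):
  init: slow=0, fast=0
  step 1: slow=1, fast=2
  step 2: slow=2, fast=4
  step 3: fast 4->5->None, no cycle

Cycle: no


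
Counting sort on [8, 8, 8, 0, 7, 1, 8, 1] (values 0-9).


Input: [8, 8, 8, 0, 7, 1, 8, 1]
Counts: [1, 2, 0, 0, 0, 0, 0, 1, 4, 0]

Sorted: [0, 1, 1, 7, 8, 8, 8, 8]


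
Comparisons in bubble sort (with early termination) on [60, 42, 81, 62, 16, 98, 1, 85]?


Algorithm: bubble sort (with early termination)
Input: [60, 42, 81, 62, 16, 98, 1, 85]
Sorted: [1, 16, 42, 60, 62, 81, 85, 98]

28


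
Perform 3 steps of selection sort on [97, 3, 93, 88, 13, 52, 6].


Initial: [97, 3, 93, 88, 13, 52, 6]
Step 1: min=3 at 1
  Swap: [3, 97, 93, 88, 13, 52, 6]
Step 2: min=6 at 6
  Swap: [3, 6, 93, 88, 13, 52, 97]
Step 3: min=13 at 4
  Swap: [3, 6, 13, 88, 93, 52, 97]

After 3 steps: [3, 6, 13, 88, 93, 52, 97]


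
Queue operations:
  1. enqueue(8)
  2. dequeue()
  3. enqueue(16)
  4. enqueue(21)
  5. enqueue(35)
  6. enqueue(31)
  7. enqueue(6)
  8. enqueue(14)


enqueue(8) -> [8]
dequeue()->8, []
enqueue(16) -> [16]
enqueue(21) -> [16, 21]
enqueue(35) -> [16, 21, 35]
enqueue(31) -> [16, 21, 35, 31]
enqueue(6) -> [16, 21, 35, 31, 6]
enqueue(14) -> [16, 21, 35, 31, 6, 14]

Final queue: [16, 21, 35, 31, 6, 14]


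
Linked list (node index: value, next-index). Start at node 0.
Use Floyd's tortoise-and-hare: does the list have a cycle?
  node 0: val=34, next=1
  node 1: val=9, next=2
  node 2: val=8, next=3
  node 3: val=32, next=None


Floyd's tortoise (slow, +1) and hare (fast, +2):
  init: slow=0, fast=0
  step 1: slow=1, fast=2
  step 2: fast 2->3->None, no cycle

Cycle: no


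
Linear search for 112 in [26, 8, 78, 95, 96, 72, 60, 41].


i=0: 26!=112
i=1: 8!=112
i=2: 78!=112
i=3: 95!=112
i=4: 96!=112
i=5: 72!=112
i=6: 60!=112
i=7: 41!=112

Not found, 8 comps


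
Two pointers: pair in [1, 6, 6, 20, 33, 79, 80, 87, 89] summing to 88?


lo=0(1)+hi=8(89)=90
lo=0(1)+hi=7(87)=88

Yes: 1+87=88


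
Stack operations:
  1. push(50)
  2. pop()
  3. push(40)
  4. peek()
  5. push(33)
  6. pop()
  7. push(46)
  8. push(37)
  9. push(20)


push(50) -> [50]
pop()->50, []
push(40) -> [40]
peek()->40
push(33) -> [40, 33]
pop()->33, [40]
push(46) -> [40, 46]
push(37) -> [40, 46, 37]
push(20) -> [40, 46, 37, 20]

Final stack: [40, 46, 37, 20]


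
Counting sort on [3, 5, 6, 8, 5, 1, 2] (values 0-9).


Input: [3, 5, 6, 8, 5, 1, 2]
Counts: [0, 1, 1, 1, 0, 2, 1, 0, 1, 0]

Sorted: [1, 2, 3, 5, 5, 6, 8]


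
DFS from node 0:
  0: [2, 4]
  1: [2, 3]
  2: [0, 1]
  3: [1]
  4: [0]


Visit 0, push [4, 2]
Visit 2, push [1]
Visit 1, push [3]
Visit 3, push []
Visit 4, push []

DFS order: [0, 2, 1, 3, 4]


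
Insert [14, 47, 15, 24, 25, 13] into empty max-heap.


Insert 14: [14]
Insert 47: [47, 14]
Insert 15: [47, 14, 15]
Insert 24: [47, 24, 15, 14]
Insert 25: [47, 25, 15, 14, 24]
Insert 13: [47, 25, 15, 14, 24, 13]

Final heap: [47, 25, 15, 14, 24, 13]


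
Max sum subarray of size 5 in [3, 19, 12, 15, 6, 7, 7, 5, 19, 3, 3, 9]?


[0:5]: 55
[1:6]: 59
[2:7]: 47
[3:8]: 40
[4:9]: 44
[5:10]: 41
[6:11]: 37
[7:12]: 39

Max: 59 at [1:6]


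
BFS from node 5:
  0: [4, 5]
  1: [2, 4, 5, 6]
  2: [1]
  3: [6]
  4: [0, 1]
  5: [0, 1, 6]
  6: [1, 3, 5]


Visit 5, enqueue [0, 1, 6]
Visit 0, enqueue [4]
Visit 1, enqueue [2]
Visit 6, enqueue [3]
Visit 4, enqueue []
Visit 2, enqueue []
Visit 3, enqueue []

BFS order: [5, 0, 1, 6, 4, 2, 3]


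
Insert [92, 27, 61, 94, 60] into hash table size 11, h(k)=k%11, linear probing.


Insert 92: h=4 -> slot 4
Insert 27: h=5 -> slot 5
Insert 61: h=6 -> slot 6
Insert 94: h=6, 1 probes -> slot 7
Insert 60: h=5, 3 probes -> slot 8

Table: [None, None, None, None, 92, 27, 61, 94, 60, None, None]


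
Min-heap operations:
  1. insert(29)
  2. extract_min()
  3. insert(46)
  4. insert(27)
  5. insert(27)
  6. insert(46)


insert(29) -> [29]
extract_min()->29, []
insert(46) -> [46]
insert(27) -> [27, 46]
insert(27) -> [27, 46, 27]
insert(46) -> [27, 46, 27, 46]

Final heap: [27, 46, 27, 46]


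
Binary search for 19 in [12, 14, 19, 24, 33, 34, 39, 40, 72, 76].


Step 1: lo=0, hi=9, mid=4, val=33
Step 2: lo=0, hi=3, mid=1, val=14
Step 3: lo=2, hi=3, mid=2, val=19

Found at index 2


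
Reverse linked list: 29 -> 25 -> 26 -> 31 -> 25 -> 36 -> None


Step 1: curr=29, set curr.next=prev(None) | reversed so far: 29
Step 2: curr=25, set curr.next=prev(29) | reversed so far: 25 -> 29
Step 3: curr=26, set curr.next=prev(25) | reversed so far: 26 -> 25 -> 29
Step 4: curr=31, set curr.next=prev(26) | reversed so far: 31 -> 26 -> 25 -> 29
Step 5: curr=25, set curr.next=prev(31) | reversed so far: 25 -> 31 -> 26 -> 25 -> 29
Step 6: curr=36, set curr.next=prev(25) | reversed so far: 36 -> 25 -> 31 -> 26 -> 25 -> 29

36 -> 25 -> 31 -> 26 -> 25 -> 29 -> None


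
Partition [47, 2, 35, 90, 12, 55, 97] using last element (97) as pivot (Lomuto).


Pivot: 97
  47 <= 97: advance i (no swap)
  2 <= 97: advance i (no swap)
  35 <= 97: advance i (no swap)
  90 <= 97: advance i (no swap)
  12 <= 97: advance i (no swap)
  55 <= 97: advance i (no swap)
Place pivot at 6: [47, 2, 35, 90, 12, 55, 97]

Partitioned: [47, 2, 35, 90, 12, 55, 97]


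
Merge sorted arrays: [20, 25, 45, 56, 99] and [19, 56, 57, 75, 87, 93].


Take 19 from B
Take 20 from A
Take 25 from A
Take 45 from A
Take 56 from A
Take 56 from B
Take 57 from B
Take 75 from B
Take 87 from B
Take 93 from B

Merged: [19, 20, 25, 45, 56, 56, 57, 75, 87, 93, 99]


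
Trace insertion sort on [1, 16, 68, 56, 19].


Initial: [1, 16, 68, 56, 19]
Insert 16: [1, 16, 68, 56, 19]
Insert 68: [1, 16, 68, 56, 19]
Insert 56: [1, 16, 56, 68, 19]
Insert 19: [1, 16, 19, 56, 68]

Sorted: [1, 16, 19, 56, 68]


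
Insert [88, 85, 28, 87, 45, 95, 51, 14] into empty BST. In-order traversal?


Insert 88: root
Insert 85: L from 88
Insert 28: L from 88 -> L from 85
Insert 87: L from 88 -> R from 85
Insert 45: L from 88 -> L from 85 -> R from 28
Insert 95: R from 88
Insert 51: L from 88 -> L from 85 -> R from 28 -> R from 45
Insert 14: L from 88 -> L from 85 -> L from 28

In-order: [14, 28, 45, 51, 85, 87, 88, 95]


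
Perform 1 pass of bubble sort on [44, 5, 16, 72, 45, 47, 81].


Initial: [44, 5, 16, 72, 45, 47, 81]
Pass 1: [5, 16, 44, 45, 47, 72, 81] (4 swaps)

After 1 pass: [5, 16, 44, 45, 47, 72, 81]


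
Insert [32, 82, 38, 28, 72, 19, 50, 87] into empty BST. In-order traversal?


Insert 32: root
Insert 82: R from 32
Insert 38: R from 32 -> L from 82
Insert 28: L from 32
Insert 72: R from 32 -> L from 82 -> R from 38
Insert 19: L from 32 -> L from 28
Insert 50: R from 32 -> L from 82 -> R from 38 -> L from 72
Insert 87: R from 32 -> R from 82

In-order: [19, 28, 32, 38, 50, 72, 82, 87]


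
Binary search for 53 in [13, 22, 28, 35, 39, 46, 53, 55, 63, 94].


Step 1: lo=0, hi=9, mid=4, val=39
Step 2: lo=5, hi=9, mid=7, val=55
Step 3: lo=5, hi=6, mid=5, val=46
Step 4: lo=6, hi=6, mid=6, val=53

Found at index 6


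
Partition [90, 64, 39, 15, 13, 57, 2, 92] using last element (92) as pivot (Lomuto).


Pivot: 92
  90 <= 92: advance i (no swap)
  64 <= 92: advance i (no swap)
  39 <= 92: advance i (no swap)
  15 <= 92: advance i (no swap)
  13 <= 92: advance i (no swap)
  57 <= 92: advance i (no swap)
  2 <= 92: advance i (no swap)
Place pivot at 7: [90, 64, 39, 15, 13, 57, 2, 92]

Partitioned: [90, 64, 39, 15, 13, 57, 2, 92]


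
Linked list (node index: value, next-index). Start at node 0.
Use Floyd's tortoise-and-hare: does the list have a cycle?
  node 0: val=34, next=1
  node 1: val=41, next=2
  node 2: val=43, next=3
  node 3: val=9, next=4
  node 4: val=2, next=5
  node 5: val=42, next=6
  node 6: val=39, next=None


Floyd's tortoise (slow, +1) and hare (fast, +2):
  init: slow=0, fast=0
  step 1: slow=1, fast=2
  step 2: slow=2, fast=4
  step 3: slow=3, fast=6
  step 4: fast -> None, no cycle

Cycle: no


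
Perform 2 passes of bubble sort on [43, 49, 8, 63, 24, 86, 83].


Initial: [43, 49, 8, 63, 24, 86, 83]
Pass 1: [43, 8, 49, 24, 63, 83, 86] (3 swaps)
Pass 2: [8, 43, 24, 49, 63, 83, 86] (2 swaps)

After 2 passes: [8, 43, 24, 49, 63, 83, 86]


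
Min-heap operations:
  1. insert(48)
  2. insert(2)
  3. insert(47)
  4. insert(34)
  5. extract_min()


insert(48) -> [48]
insert(2) -> [2, 48]
insert(47) -> [2, 48, 47]
insert(34) -> [2, 34, 47, 48]
extract_min()->2, [34, 48, 47]

Final heap: [34, 48, 47]


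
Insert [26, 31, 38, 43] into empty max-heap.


Insert 26: [26]
Insert 31: [31, 26]
Insert 38: [38, 26, 31]
Insert 43: [43, 38, 31, 26]

Final heap: [43, 38, 31, 26]


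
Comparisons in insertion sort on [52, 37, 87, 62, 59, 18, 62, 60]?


Algorithm: insertion sort
Input: [52, 37, 87, 62, 59, 18, 62, 60]
Sorted: [18, 37, 52, 59, 60, 62, 62, 87]

18


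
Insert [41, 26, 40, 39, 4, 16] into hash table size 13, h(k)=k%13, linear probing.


Insert 41: h=2 -> slot 2
Insert 26: h=0 -> slot 0
Insert 40: h=1 -> slot 1
Insert 39: h=0, 3 probes -> slot 3
Insert 4: h=4 -> slot 4
Insert 16: h=3, 2 probes -> slot 5

Table: [26, 40, 41, 39, 4, 16, None, None, None, None, None, None, None]


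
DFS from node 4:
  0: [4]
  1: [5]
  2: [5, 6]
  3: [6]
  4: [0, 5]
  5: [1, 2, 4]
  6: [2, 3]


Visit 4, push [5, 0]
Visit 0, push []
Visit 5, push [2, 1]
Visit 1, push []
Visit 2, push [6]
Visit 6, push [3]
Visit 3, push []

DFS order: [4, 0, 5, 1, 2, 6, 3]


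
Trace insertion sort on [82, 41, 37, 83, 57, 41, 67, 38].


Initial: [82, 41, 37, 83, 57, 41, 67, 38]
Insert 41: [41, 82, 37, 83, 57, 41, 67, 38]
Insert 37: [37, 41, 82, 83, 57, 41, 67, 38]
Insert 83: [37, 41, 82, 83, 57, 41, 67, 38]
Insert 57: [37, 41, 57, 82, 83, 41, 67, 38]
Insert 41: [37, 41, 41, 57, 82, 83, 67, 38]
Insert 67: [37, 41, 41, 57, 67, 82, 83, 38]
Insert 38: [37, 38, 41, 41, 57, 67, 82, 83]

Sorted: [37, 38, 41, 41, 57, 67, 82, 83]


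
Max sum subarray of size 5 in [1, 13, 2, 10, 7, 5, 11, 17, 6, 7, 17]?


[0:5]: 33
[1:6]: 37
[2:7]: 35
[3:8]: 50
[4:9]: 46
[5:10]: 46
[6:11]: 58

Max: 58 at [6:11]


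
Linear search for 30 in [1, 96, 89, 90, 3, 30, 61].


i=0: 1!=30
i=1: 96!=30
i=2: 89!=30
i=3: 90!=30
i=4: 3!=30
i=5: 30==30 found!

Found at 5, 6 comps


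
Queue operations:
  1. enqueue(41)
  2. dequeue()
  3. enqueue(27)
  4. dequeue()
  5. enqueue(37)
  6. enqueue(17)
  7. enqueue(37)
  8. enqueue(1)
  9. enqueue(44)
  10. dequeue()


enqueue(41) -> [41]
dequeue()->41, []
enqueue(27) -> [27]
dequeue()->27, []
enqueue(37) -> [37]
enqueue(17) -> [37, 17]
enqueue(37) -> [37, 17, 37]
enqueue(1) -> [37, 17, 37, 1]
enqueue(44) -> [37, 17, 37, 1, 44]
dequeue()->37, [17, 37, 1, 44]

Final queue: [17, 37, 1, 44]


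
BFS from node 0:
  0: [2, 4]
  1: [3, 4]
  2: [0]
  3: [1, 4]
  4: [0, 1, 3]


Visit 0, enqueue [2, 4]
Visit 2, enqueue []
Visit 4, enqueue [1, 3]
Visit 1, enqueue []
Visit 3, enqueue []

BFS order: [0, 2, 4, 1, 3]


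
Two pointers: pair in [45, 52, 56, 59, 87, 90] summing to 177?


lo=0(45)+hi=5(90)=135
lo=1(52)+hi=5(90)=142
lo=2(56)+hi=5(90)=146
lo=3(59)+hi=5(90)=149
lo=4(87)+hi=5(90)=177

Yes: 87+90=177


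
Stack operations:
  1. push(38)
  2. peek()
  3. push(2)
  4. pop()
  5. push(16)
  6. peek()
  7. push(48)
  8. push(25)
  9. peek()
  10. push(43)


push(38) -> [38]
peek()->38
push(2) -> [38, 2]
pop()->2, [38]
push(16) -> [38, 16]
peek()->16
push(48) -> [38, 16, 48]
push(25) -> [38, 16, 48, 25]
peek()->25
push(43) -> [38, 16, 48, 25, 43]

Final stack: [38, 16, 48, 25, 43]


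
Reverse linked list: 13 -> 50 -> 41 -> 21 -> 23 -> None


Step 1: curr=13, set curr.next=prev(None) | reversed so far: 13
Step 2: curr=50, set curr.next=prev(13) | reversed so far: 50 -> 13
Step 3: curr=41, set curr.next=prev(50) | reversed so far: 41 -> 50 -> 13
Step 4: curr=21, set curr.next=prev(41) | reversed so far: 21 -> 41 -> 50 -> 13
Step 5: curr=23, set curr.next=prev(21) | reversed so far: 23 -> 21 -> 41 -> 50 -> 13

23 -> 21 -> 41 -> 50 -> 13 -> None


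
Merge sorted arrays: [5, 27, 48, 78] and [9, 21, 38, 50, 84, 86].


Take 5 from A
Take 9 from B
Take 21 from B
Take 27 from A
Take 38 from B
Take 48 from A
Take 50 from B
Take 78 from A

Merged: [5, 9, 21, 27, 38, 48, 50, 78, 84, 86]


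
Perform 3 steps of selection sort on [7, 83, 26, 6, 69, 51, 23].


Initial: [7, 83, 26, 6, 69, 51, 23]
Step 1: min=6 at 3
  Swap: [6, 83, 26, 7, 69, 51, 23]
Step 2: min=7 at 3
  Swap: [6, 7, 26, 83, 69, 51, 23]
Step 3: min=23 at 6
  Swap: [6, 7, 23, 83, 69, 51, 26]

After 3 steps: [6, 7, 23, 83, 69, 51, 26]


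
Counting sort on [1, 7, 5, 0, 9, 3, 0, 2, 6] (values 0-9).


Input: [1, 7, 5, 0, 9, 3, 0, 2, 6]
Counts: [2, 1, 1, 1, 0, 1, 1, 1, 0, 1]

Sorted: [0, 0, 1, 2, 3, 5, 6, 7, 9]


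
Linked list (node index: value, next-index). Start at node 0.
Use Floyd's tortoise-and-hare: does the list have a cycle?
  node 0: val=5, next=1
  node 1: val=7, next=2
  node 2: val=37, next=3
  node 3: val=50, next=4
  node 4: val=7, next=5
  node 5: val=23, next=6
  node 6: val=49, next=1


Floyd's tortoise (slow, +1) and hare (fast, +2):
  init: slow=0, fast=0
  step 1: slow=1, fast=2
  step 2: slow=2, fast=4
  step 3: slow=3, fast=6
  step 4: slow=4, fast=2
  step 5: slow=5, fast=4
  step 6: slow=6, fast=6
  slow == fast at node 6: cycle detected

Cycle: yes


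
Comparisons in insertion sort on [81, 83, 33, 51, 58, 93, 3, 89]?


Algorithm: insertion sort
Input: [81, 83, 33, 51, 58, 93, 3, 89]
Sorted: [3, 33, 51, 58, 81, 83, 89, 93]

18


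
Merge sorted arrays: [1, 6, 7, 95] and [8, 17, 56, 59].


Take 1 from A
Take 6 from A
Take 7 from A
Take 8 from B
Take 17 from B
Take 56 from B
Take 59 from B

Merged: [1, 6, 7, 8, 17, 56, 59, 95]


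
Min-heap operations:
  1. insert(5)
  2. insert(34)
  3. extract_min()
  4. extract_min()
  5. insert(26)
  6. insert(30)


insert(5) -> [5]
insert(34) -> [5, 34]
extract_min()->5, [34]
extract_min()->34, []
insert(26) -> [26]
insert(30) -> [26, 30]

Final heap: [26, 30]


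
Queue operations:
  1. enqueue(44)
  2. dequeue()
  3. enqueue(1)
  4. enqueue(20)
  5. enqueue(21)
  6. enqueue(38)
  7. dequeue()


enqueue(44) -> [44]
dequeue()->44, []
enqueue(1) -> [1]
enqueue(20) -> [1, 20]
enqueue(21) -> [1, 20, 21]
enqueue(38) -> [1, 20, 21, 38]
dequeue()->1, [20, 21, 38]

Final queue: [20, 21, 38]


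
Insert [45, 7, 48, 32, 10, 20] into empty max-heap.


Insert 45: [45]
Insert 7: [45, 7]
Insert 48: [48, 7, 45]
Insert 32: [48, 32, 45, 7]
Insert 10: [48, 32, 45, 7, 10]
Insert 20: [48, 32, 45, 7, 10, 20]

Final heap: [48, 32, 45, 7, 10, 20]


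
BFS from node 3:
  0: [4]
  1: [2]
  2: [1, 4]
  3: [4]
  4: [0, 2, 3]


Visit 3, enqueue [4]
Visit 4, enqueue [0, 2]
Visit 0, enqueue []
Visit 2, enqueue [1]
Visit 1, enqueue []

BFS order: [3, 4, 0, 2, 1]


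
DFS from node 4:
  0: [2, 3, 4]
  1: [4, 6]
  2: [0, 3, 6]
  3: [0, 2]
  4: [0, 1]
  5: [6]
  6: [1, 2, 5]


Visit 4, push [1, 0]
Visit 0, push [3, 2]
Visit 2, push [6, 3]
Visit 3, push []
Visit 6, push [5, 1]
Visit 1, push []
Visit 5, push []

DFS order: [4, 0, 2, 3, 6, 1, 5]


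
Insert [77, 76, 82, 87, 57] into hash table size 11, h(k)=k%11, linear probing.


Insert 77: h=0 -> slot 0
Insert 76: h=10 -> slot 10
Insert 82: h=5 -> slot 5
Insert 87: h=10, 2 probes -> slot 1
Insert 57: h=2 -> slot 2

Table: [77, 87, 57, None, None, 82, None, None, None, None, 76]


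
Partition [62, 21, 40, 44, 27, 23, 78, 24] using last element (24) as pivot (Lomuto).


Pivot: 24
  21 <= 24: swap -> [21, 62, 40, 44, 27, 23, 78, 24]
  23 <= 24: swap -> [21, 23, 40, 44, 27, 62, 78, 24]
Place pivot at 2: [21, 23, 24, 44, 27, 62, 78, 40]

Partitioned: [21, 23, 24, 44, 27, 62, 78, 40]


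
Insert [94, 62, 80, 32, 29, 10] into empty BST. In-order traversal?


Insert 94: root
Insert 62: L from 94
Insert 80: L from 94 -> R from 62
Insert 32: L from 94 -> L from 62
Insert 29: L from 94 -> L from 62 -> L from 32
Insert 10: L from 94 -> L from 62 -> L from 32 -> L from 29

In-order: [10, 29, 32, 62, 80, 94]


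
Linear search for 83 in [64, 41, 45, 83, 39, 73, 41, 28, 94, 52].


i=0: 64!=83
i=1: 41!=83
i=2: 45!=83
i=3: 83==83 found!

Found at 3, 4 comps


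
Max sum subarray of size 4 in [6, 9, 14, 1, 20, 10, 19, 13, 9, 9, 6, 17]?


[0:4]: 30
[1:5]: 44
[2:6]: 45
[3:7]: 50
[4:8]: 62
[5:9]: 51
[6:10]: 50
[7:11]: 37
[8:12]: 41

Max: 62 at [4:8]


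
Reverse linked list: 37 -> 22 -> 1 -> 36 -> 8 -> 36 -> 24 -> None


Step 1: curr=37, set curr.next=prev(None) | reversed so far: 37
Step 2: curr=22, set curr.next=prev(37) | reversed so far: 22 -> 37
Step 3: curr=1, set curr.next=prev(22) | reversed so far: 1 -> 22 -> 37
Step 4: curr=36, set curr.next=prev(1) | reversed so far: 36 -> 1 -> 22 -> 37
Step 5: curr=8, set curr.next=prev(36) | reversed so far: 8 -> 36 -> 1 -> 22 -> 37
Step 6: curr=36, set curr.next=prev(8) | reversed so far: 36 -> 8 -> 36 -> 1 -> 22 -> 37
Step 7: curr=24, set curr.next=prev(36) | reversed so far: 24 -> 36 -> 8 -> 36 -> 1 -> 22 -> 37

24 -> 36 -> 8 -> 36 -> 1 -> 22 -> 37 -> None


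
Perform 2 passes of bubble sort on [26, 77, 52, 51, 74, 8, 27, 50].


Initial: [26, 77, 52, 51, 74, 8, 27, 50]
Pass 1: [26, 52, 51, 74, 8, 27, 50, 77] (6 swaps)
Pass 2: [26, 51, 52, 8, 27, 50, 74, 77] (4 swaps)

After 2 passes: [26, 51, 52, 8, 27, 50, 74, 77]


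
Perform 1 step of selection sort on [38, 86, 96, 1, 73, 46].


Initial: [38, 86, 96, 1, 73, 46]
Step 1: min=1 at 3
  Swap: [1, 86, 96, 38, 73, 46]

After 1 step: [1, 86, 96, 38, 73, 46]


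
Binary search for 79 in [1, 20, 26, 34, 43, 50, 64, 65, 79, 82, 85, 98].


Step 1: lo=0, hi=11, mid=5, val=50
Step 2: lo=6, hi=11, mid=8, val=79

Found at index 8


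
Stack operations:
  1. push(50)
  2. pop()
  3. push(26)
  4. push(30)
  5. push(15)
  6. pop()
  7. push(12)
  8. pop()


push(50) -> [50]
pop()->50, []
push(26) -> [26]
push(30) -> [26, 30]
push(15) -> [26, 30, 15]
pop()->15, [26, 30]
push(12) -> [26, 30, 12]
pop()->12, [26, 30]

Final stack: [26, 30]


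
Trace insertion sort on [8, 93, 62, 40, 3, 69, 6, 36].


Initial: [8, 93, 62, 40, 3, 69, 6, 36]
Insert 93: [8, 93, 62, 40, 3, 69, 6, 36]
Insert 62: [8, 62, 93, 40, 3, 69, 6, 36]
Insert 40: [8, 40, 62, 93, 3, 69, 6, 36]
Insert 3: [3, 8, 40, 62, 93, 69, 6, 36]
Insert 69: [3, 8, 40, 62, 69, 93, 6, 36]
Insert 6: [3, 6, 8, 40, 62, 69, 93, 36]
Insert 36: [3, 6, 8, 36, 40, 62, 69, 93]

Sorted: [3, 6, 8, 36, 40, 62, 69, 93]


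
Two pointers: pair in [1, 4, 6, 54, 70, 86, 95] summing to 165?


lo=0(1)+hi=6(95)=96
lo=1(4)+hi=6(95)=99
lo=2(6)+hi=6(95)=101
lo=3(54)+hi=6(95)=149
lo=4(70)+hi=6(95)=165

Yes: 70+95=165


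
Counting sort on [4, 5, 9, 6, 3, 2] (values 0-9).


Input: [4, 5, 9, 6, 3, 2]
Counts: [0, 0, 1, 1, 1, 1, 1, 0, 0, 1]

Sorted: [2, 3, 4, 5, 6, 9]


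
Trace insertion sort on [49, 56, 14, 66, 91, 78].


Initial: [49, 56, 14, 66, 91, 78]
Insert 56: [49, 56, 14, 66, 91, 78]
Insert 14: [14, 49, 56, 66, 91, 78]
Insert 66: [14, 49, 56, 66, 91, 78]
Insert 91: [14, 49, 56, 66, 91, 78]
Insert 78: [14, 49, 56, 66, 78, 91]

Sorted: [14, 49, 56, 66, 78, 91]


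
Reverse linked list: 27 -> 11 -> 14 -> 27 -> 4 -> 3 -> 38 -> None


Step 1: curr=27, set curr.next=prev(None) | reversed so far: 27
Step 2: curr=11, set curr.next=prev(27) | reversed so far: 11 -> 27
Step 3: curr=14, set curr.next=prev(11) | reversed so far: 14 -> 11 -> 27
Step 4: curr=27, set curr.next=prev(14) | reversed so far: 27 -> 14 -> 11 -> 27
Step 5: curr=4, set curr.next=prev(27) | reversed so far: 4 -> 27 -> 14 -> 11 -> 27
Step 6: curr=3, set curr.next=prev(4) | reversed so far: 3 -> 4 -> 27 -> 14 -> 11 -> 27
Step 7: curr=38, set curr.next=prev(3) | reversed so far: 38 -> 3 -> 4 -> 27 -> 14 -> 11 -> 27

38 -> 3 -> 4 -> 27 -> 14 -> 11 -> 27 -> None


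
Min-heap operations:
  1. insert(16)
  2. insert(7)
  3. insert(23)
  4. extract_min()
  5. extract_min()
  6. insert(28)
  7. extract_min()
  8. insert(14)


insert(16) -> [16]
insert(7) -> [7, 16]
insert(23) -> [7, 16, 23]
extract_min()->7, [16, 23]
extract_min()->16, [23]
insert(28) -> [23, 28]
extract_min()->23, [28]
insert(14) -> [14, 28]

Final heap: [14, 28]


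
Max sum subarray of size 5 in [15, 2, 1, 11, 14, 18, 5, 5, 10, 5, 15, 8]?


[0:5]: 43
[1:6]: 46
[2:7]: 49
[3:8]: 53
[4:9]: 52
[5:10]: 43
[6:11]: 40
[7:12]: 43

Max: 53 at [3:8]


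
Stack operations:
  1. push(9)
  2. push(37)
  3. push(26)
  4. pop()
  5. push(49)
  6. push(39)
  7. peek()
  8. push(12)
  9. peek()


push(9) -> [9]
push(37) -> [9, 37]
push(26) -> [9, 37, 26]
pop()->26, [9, 37]
push(49) -> [9, 37, 49]
push(39) -> [9, 37, 49, 39]
peek()->39
push(12) -> [9, 37, 49, 39, 12]
peek()->12

Final stack: [9, 37, 49, 39, 12]


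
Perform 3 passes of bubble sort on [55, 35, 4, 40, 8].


Initial: [55, 35, 4, 40, 8]
Pass 1: [35, 4, 40, 8, 55] (4 swaps)
Pass 2: [4, 35, 8, 40, 55] (2 swaps)
Pass 3: [4, 8, 35, 40, 55] (1 swaps)

After 3 passes: [4, 8, 35, 40, 55]


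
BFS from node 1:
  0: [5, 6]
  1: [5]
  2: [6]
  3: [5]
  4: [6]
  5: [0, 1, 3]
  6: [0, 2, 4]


Visit 1, enqueue [5]
Visit 5, enqueue [0, 3]
Visit 0, enqueue [6]
Visit 3, enqueue []
Visit 6, enqueue [2, 4]
Visit 2, enqueue []
Visit 4, enqueue []

BFS order: [1, 5, 0, 3, 6, 2, 4]


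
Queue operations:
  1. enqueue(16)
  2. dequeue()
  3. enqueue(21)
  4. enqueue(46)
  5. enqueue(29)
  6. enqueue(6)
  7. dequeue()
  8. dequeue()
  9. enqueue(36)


enqueue(16) -> [16]
dequeue()->16, []
enqueue(21) -> [21]
enqueue(46) -> [21, 46]
enqueue(29) -> [21, 46, 29]
enqueue(6) -> [21, 46, 29, 6]
dequeue()->21, [46, 29, 6]
dequeue()->46, [29, 6]
enqueue(36) -> [29, 6, 36]

Final queue: [29, 6, 36]


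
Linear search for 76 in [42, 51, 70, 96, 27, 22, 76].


i=0: 42!=76
i=1: 51!=76
i=2: 70!=76
i=3: 96!=76
i=4: 27!=76
i=5: 22!=76
i=6: 76==76 found!

Found at 6, 7 comps


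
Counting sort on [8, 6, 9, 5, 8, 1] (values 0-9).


Input: [8, 6, 9, 5, 8, 1]
Counts: [0, 1, 0, 0, 0, 1, 1, 0, 2, 1]

Sorted: [1, 5, 6, 8, 8, 9]


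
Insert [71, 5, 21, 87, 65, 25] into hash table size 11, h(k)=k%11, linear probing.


Insert 71: h=5 -> slot 5
Insert 5: h=5, 1 probes -> slot 6
Insert 21: h=10 -> slot 10
Insert 87: h=10, 1 probes -> slot 0
Insert 65: h=10, 2 probes -> slot 1
Insert 25: h=3 -> slot 3

Table: [87, 65, None, 25, None, 71, 5, None, None, None, 21]


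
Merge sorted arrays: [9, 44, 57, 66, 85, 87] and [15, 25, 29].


Take 9 from A
Take 15 from B
Take 25 from B
Take 29 from B

Merged: [9, 15, 25, 29, 44, 57, 66, 85, 87]


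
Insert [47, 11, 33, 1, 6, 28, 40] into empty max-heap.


Insert 47: [47]
Insert 11: [47, 11]
Insert 33: [47, 11, 33]
Insert 1: [47, 11, 33, 1]
Insert 6: [47, 11, 33, 1, 6]
Insert 28: [47, 11, 33, 1, 6, 28]
Insert 40: [47, 11, 40, 1, 6, 28, 33]

Final heap: [47, 11, 40, 1, 6, 28, 33]


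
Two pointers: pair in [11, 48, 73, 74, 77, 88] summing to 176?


lo=0(11)+hi=5(88)=99
lo=1(48)+hi=5(88)=136
lo=2(73)+hi=5(88)=161
lo=3(74)+hi=5(88)=162
lo=4(77)+hi=5(88)=165

No pair found


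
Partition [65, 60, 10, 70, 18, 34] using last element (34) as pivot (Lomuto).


Pivot: 34
  10 <= 34: swap -> [10, 60, 65, 70, 18, 34]
  18 <= 34: swap -> [10, 18, 65, 70, 60, 34]
Place pivot at 2: [10, 18, 34, 70, 60, 65]

Partitioned: [10, 18, 34, 70, 60, 65]


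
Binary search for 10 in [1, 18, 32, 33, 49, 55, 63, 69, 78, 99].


Step 1: lo=0, hi=9, mid=4, val=49
Step 2: lo=0, hi=3, mid=1, val=18
Step 3: lo=0, hi=0, mid=0, val=1

Not found


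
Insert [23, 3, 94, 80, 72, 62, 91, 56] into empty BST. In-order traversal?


Insert 23: root
Insert 3: L from 23
Insert 94: R from 23
Insert 80: R from 23 -> L from 94
Insert 72: R from 23 -> L from 94 -> L from 80
Insert 62: R from 23 -> L from 94 -> L from 80 -> L from 72
Insert 91: R from 23 -> L from 94 -> R from 80
Insert 56: R from 23 -> L from 94 -> L from 80 -> L from 72 -> L from 62

In-order: [3, 23, 56, 62, 72, 80, 91, 94]


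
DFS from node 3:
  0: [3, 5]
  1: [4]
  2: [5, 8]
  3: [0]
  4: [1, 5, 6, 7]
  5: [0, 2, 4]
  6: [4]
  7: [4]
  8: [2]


Visit 3, push [0]
Visit 0, push [5]
Visit 5, push [4, 2]
Visit 2, push [8]
Visit 8, push []
Visit 4, push [7, 6, 1]
Visit 1, push []
Visit 6, push []
Visit 7, push []

DFS order: [3, 0, 5, 2, 8, 4, 1, 6, 7]


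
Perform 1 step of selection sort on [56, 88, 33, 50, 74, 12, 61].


Initial: [56, 88, 33, 50, 74, 12, 61]
Step 1: min=12 at 5
  Swap: [12, 88, 33, 50, 74, 56, 61]

After 1 step: [12, 88, 33, 50, 74, 56, 61]


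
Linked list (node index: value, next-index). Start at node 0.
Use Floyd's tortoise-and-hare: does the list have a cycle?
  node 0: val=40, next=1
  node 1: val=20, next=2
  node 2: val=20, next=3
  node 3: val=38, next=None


Floyd's tortoise (slow, +1) and hare (fast, +2):
  init: slow=0, fast=0
  step 1: slow=1, fast=2
  step 2: fast 2->3->None, no cycle

Cycle: no


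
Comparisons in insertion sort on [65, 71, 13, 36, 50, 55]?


Algorithm: insertion sort
Input: [65, 71, 13, 36, 50, 55]
Sorted: [13, 36, 50, 55, 65, 71]

12


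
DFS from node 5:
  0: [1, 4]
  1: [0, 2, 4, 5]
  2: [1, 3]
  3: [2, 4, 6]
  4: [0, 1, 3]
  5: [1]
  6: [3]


Visit 5, push [1]
Visit 1, push [4, 2, 0]
Visit 0, push [4]
Visit 4, push [3]
Visit 3, push [6, 2]
Visit 2, push []
Visit 6, push []

DFS order: [5, 1, 0, 4, 3, 2, 6]


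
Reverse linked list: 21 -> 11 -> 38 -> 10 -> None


Step 1: curr=21, set curr.next=prev(None) | reversed so far: 21
Step 2: curr=11, set curr.next=prev(21) | reversed so far: 11 -> 21
Step 3: curr=38, set curr.next=prev(11) | reversed so far: 38 -> 11 -> 21
Step 4: curr=10, set curr.next=prev(38) | reversed so far: 10 -> 38 -> 11 -> 21

10 -> 38 -> 11 -> 21 -> None


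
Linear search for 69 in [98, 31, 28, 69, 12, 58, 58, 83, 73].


i=0: 98!=69
i=1: 31!=69
i=2: 28!=69
i=3: 69==69 found!

Found at 3, 4 comps


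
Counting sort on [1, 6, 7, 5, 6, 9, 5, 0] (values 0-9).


Input: [1, 6, 7, 5, 6, 9, 5, 0]
Counts: [1, 1, 0, 0, 0, 2, 2, 1, 0, 1]

Sorted: [0, 1, 5, 5, 6, 6, 7, 9]


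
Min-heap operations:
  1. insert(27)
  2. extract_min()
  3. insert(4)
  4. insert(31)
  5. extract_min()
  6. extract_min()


insert(27) -> [27]
extract_min()->27, []
insert(4) -> [4]
insert(31) -> [4, 31]
extract_min()->4, [31]
extract_min()->31, []

Final heap: []


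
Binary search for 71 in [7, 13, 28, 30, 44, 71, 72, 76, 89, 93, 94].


Step 1: lo=0, hi=10, mid=5, val=71

Found at index 5


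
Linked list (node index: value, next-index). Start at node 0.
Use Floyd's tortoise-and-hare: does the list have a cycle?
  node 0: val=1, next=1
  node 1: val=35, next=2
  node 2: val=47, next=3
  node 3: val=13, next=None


Floyd's tortoise (slow, +1) and hare (fast, +2):
  init: slow=0, fast=0
  step 1: slow=1, fast=2
  step 2: fast 2->3->None, no cycle

Cycle: no


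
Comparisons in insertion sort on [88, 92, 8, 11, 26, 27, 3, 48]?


Algorithm: insertion sort
Input: [88, 92, 8, 11, 26, 27, 3, 48]
Sorted: [3, 8, 11, 26, 27, 48, 88, 92]

21


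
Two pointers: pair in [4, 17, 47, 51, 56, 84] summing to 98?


lo=0(4)+hi=5(84)=88
lo=1(17)+hi=5(84)=101
lo=1(17)+hi=4(56)=73
lo=2(47)+hi=4(56)=103
lo=2(47)+hi=3(51)=98

Yes: 47+51=98


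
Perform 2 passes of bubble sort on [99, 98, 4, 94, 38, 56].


Initial: [99, 98, 4, 94, 38, 56]
Pass 1: [98, 4, 94, 38, 56, 99] (5 swaps)
Pass 2: [4, 94, 38, 56, 98, 99] (4 swaps)

After 2 passes: [4, 94, 38, 56, 98, 99]


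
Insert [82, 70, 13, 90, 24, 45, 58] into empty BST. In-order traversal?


Insert 82: root
Insert 70: L from 82
Insert 13: L from 82 -> L from 70
Insert 90: R from 82
Insert 24: L from 82 -> L from 70 -> R from 13
Insert 45: L from 82 -> L from 70 -> R from 13 -> R from 24
Insert 58: L from 82 -> L from 70 -> R from 13 -> R from 24 -> R from 45

In-order: [13, 24, 45, 58, 70, 82, 90]


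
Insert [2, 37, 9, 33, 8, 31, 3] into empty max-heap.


Insert 2: [2]
Insert 37: [37, 2]
Insert 9: [37, 2, 9]
Insert 33: [37, 33, 9, 2]
Insert 8: [37, 33, 9, 2, 8]
Insert 31: [37, 33, 31, 2, 8, 9]
Insert 3: [37, 33, 31, 2, 8, 9, 3]

Final heap: [37, 33, 31, 2, 8, 9, 3]


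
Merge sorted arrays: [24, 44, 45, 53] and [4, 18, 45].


Take 4 from B
Take 18 from B
Take 24 from A
Take 44 from A
Take 45 from A
Take 45 from B

Merged: [4, 18, 24, 44, 45, 45, 53]


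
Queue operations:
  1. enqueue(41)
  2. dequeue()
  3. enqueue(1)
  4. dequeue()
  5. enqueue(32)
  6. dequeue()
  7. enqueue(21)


enqueue(41) -> [41]
dequeue()->41, []
enqueue(1) -> [1]
dequeue()->1, []
enqueue(32) -> [32]
dequeue()->32, []
enqueue(21) -> [21]

Final queue: [21]


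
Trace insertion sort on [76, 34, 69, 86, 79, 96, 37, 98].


Initial: [76, 34, 69, 86, 79, 96, 37, 98]
Insert 34: [34, 76, 69, 86, 79, 96, 37, 98]
Insert 69: [34, 69, 76, 86, 79, 96, 37, 98]
Insert 86: [34, 69, 76, 86, 79, 96, 37, 98]
Insert 79: [34, 69, 76, 79, 86, 96, 37, 98]
Insert 96: [34, 69, 76, 79, 86, 96, 37, 98]
Insert 37: [34, 37, 69, 76, 79, 86, 96, 98]
Insert 98: [34, 37, 69, 76, 79, 86, 96, 98]

Sorted: [34, 37, 69, 76, 79, 86, 96, 98]


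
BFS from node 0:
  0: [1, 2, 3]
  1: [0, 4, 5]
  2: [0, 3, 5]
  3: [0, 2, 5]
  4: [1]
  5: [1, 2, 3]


Visit 0, enqueue [1, 2, 3]
Visit 1, enqueue [4, 5]
Visit 2, enqueue []
Visit 3, enqueue []
Visit 4, enqueue []
Visit 5, enqueue []

BFS order: [0, 1, 2, 3, 4, 5]


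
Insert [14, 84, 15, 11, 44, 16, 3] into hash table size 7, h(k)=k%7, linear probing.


Insert 14: h=0 -> slot 0
Insert 84: h=0, 1 probes -> slot 1
Insert 15: h=1, 1 probes -> slot 2
Insert 11: h=4 -> slot 4
Insert 44: h=2, 1 probes -> slot 3
Insert 16: h=2, 3 probes -> slot 5
Insert 3: h=3, 3 probes -> slot 6

Table: [14, 84, 15, 44, 11, 16, 3]


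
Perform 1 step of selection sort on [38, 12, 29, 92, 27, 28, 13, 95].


Initial: [38, 12, 29, 92, 27, 28, 13, 95]
Step 1: min=12 at 1
  Swap: [12, 38, 29, 92, 27, 28, 13, 95]

After 1 step: [12, 38, 29, 92, 27, 28, 13, 95]


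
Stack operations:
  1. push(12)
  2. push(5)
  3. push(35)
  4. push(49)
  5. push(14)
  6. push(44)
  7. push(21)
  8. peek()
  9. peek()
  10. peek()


push(12) -> [12]
push(5) -> [12, 5]
push(35) -> [12, 5, 35]
push(49) -> [12, 5, 35, 49]
push(14) -> [12, 5, 35, 49, 14]
push(44) -> [12, 5, 35, 49, 14, 44]
push(21) -> [12, 5, 35, 49, 14, 44, 21]
peek()->21
peek()->21
peek()->21

Final stack: [12, 5, 35, 49, 14, 44, 21]


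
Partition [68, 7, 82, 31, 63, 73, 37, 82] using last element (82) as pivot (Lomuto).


Pivot: 82
  68 <= 82: advance i (no swap)
  7 <= 82: advance i (no swap)
  82 <= 82: advance i (no swap)
  31 <= 82: advance i (no swap)
  63 <= 82: advance i (no swap)
  73 <= 82: advance i (no swap)
  37 <= 82: advance i (no swap)
Place pivot at 7: [68, 7, 82, 31, 63, 73, 37, 82]

Partitioned: [68, 7, 82, 31, 63, 73, 37, 82]
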